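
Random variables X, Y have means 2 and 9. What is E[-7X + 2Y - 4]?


E[-7X + 2Y - 4] = -7*E[X] + 2*E[Y] - 4
= (-7)*(2) + (2)*(9) + (-4)
= -14 + 18 - 4 = 0

0


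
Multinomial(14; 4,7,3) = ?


14! = 87178291200
Denominator: 4!=24 * 7!=5040 * 3!=6
Coefficient = 87178291200 / 725760 = 120120

120120


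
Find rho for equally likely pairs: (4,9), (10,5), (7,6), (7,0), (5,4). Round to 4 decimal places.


Cov(X,Y) = -2.0800, Var(X) = 4.2400, Var(Y) = 8.5600
rho = Cov/(sqrt(VarX)*sqrt(VarY)) = -0.3453

-0.3453


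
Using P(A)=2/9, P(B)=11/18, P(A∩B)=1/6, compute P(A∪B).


P(A∪B) = P(A) + P(B) - P(A∩B)
= 2/9 + 11/18 - 1/6 = 2/3

2/3


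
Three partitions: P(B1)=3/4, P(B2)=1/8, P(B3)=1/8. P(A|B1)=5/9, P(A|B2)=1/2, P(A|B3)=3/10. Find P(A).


P(A) = P(A|B1)P(B1) + P(A|B2)P(B2) + P(A|B3)P(B3)
= 5/9*3/4 + 1/2*1/8 + 3/10*1/8
= 5/12 + 1/16 + 3/80 = 31/60

31/60


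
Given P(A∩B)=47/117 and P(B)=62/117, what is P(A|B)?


P(A|B) = P(A∩B)/P(B) = (47/117)/(62/117) = 47/62

47/62


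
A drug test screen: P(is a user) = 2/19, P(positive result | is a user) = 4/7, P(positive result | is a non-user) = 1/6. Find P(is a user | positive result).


P(A) = P(A|B)P(B) + P(A|B')P(B') = 4/7*2/19 + 1/6*17/19 = 167/798
P(B|A) = P(A|B)P(B)/P(A) = (8/133)/(167/798) = 48/167

48/167


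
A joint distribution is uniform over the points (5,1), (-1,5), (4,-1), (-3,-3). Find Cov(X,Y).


E[X]=5/4, E[Y]=1/2, E[XY]=5/4
Cov(X,Y) = E[XY] - E[X]E[Y] = 5/4 - 5/4*1/2 = 5/8

5/8


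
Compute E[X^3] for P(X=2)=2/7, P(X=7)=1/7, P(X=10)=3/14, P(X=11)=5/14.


E[X^3] = sum(g(x)*P(x))
= 8*2/7 + 343*1/7 + 1000*3/14 + 1331*5/14
= 10373/14

10373/14


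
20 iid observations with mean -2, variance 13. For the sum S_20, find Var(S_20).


By independence, Var(S_n) = n*Var(X_1) = 20*13 = 260

260


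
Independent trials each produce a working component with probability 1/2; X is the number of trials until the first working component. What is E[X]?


For geometric (trials until first success), E[X] = 1/p = 1/(1/2) = 2

2


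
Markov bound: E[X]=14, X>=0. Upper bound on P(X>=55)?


Markov: P(X >= a) <= E[X]/a
P(X >= 55) <= 14/55

14/55


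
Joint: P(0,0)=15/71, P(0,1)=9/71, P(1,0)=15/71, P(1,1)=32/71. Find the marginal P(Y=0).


P(Y=0) = P(0,0)+P(1,0) = 15/71 + 15/71 = 30/71

30/71


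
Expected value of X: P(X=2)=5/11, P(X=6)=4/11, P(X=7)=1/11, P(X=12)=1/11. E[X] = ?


E[X] = sum(x * P(x))
= 2*5/11 + 6*4/11 + 7*1/11 + 12*1/11
= 53/11

53/11


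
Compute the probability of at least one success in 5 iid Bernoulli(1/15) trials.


P(at least one) = 1 - P(none)
P(none) = (1 - 1/15)^5 = (14/15)^5 = 537824/759375
P(at least one) = 1 - 537824/759375 = 221551/759375

221551/759375


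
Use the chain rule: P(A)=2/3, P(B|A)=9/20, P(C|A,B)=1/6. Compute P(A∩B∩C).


P(A∩B∩C) = P(A) * P(B|A) * P(C|A∩B)
= 2/3 * 9/20 * 1/6
= 3/10 * 1/6 = 1/20

1/20


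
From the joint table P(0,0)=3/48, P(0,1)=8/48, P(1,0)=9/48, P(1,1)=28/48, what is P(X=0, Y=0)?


Read from table: P(X=0, Y=0) = 3/48 = 1/16

1/16


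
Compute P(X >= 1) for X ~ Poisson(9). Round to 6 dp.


P(X>=1) = 1 - P(X<=0) = 1 - (e^(-9)*9^0/0!)
≈ 1 - 0.0001234098 = 0.9998765902
≈ 0.999877

0.999877


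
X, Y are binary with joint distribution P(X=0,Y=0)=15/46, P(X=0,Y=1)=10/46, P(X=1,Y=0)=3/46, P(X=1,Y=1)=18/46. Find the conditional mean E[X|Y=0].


P(Y=0) = 18/46
E[X|Y=0] = (0*15 + 1*3)/18 = 3/18 = 1/6

1/6


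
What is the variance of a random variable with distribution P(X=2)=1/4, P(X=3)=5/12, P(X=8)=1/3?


E[X] = 53/12, E[X^2] = 313/12
Var(X) = E[X^2] - (E[X])^2 = 313/12 - (53/12)^2 = 947/144

947/144


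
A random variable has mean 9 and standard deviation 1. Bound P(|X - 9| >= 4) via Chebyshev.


k = 4/1 = 4
Chebyshev: P(|X-mu| >= k*sigma) <= 1/k^2 = 1/4^2 = 1/16

1/16


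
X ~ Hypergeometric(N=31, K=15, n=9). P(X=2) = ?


P(X=2) = C(15,2)*C(16,7) / C(31,9)
= 105*11440 / 20160075
= 1201200/20160075 = 1232/20677

1232/20677


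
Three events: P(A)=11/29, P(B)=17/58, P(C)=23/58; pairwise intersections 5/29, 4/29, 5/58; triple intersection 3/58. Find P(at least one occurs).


P(A∪B∪C) = P(A)+P(B)+P(C) - P(AB)-P(AC)-P(BC) + P(ABC)
= 11/29+17/58+23/58 - 5/29-4/29-5/58 + 3/58
= 21/29

21/29


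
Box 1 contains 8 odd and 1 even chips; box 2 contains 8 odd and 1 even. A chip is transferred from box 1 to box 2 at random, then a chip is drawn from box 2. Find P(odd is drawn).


P(transfer odd) = 8/9; P(transfer even) = 1/9
If odd transferred: Urn II has 9 odd of 10, so P(odd|odd moved) = 9/10
If even transferred: Urn II has 8 odd of 10, so P(odd|even moved) = 4/5
By total probability: P(odd) = 8/9*9/10 + 1/9*4/5 = 8/9

8/9


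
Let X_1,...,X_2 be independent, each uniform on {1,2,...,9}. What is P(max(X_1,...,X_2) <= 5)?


P(max <= 5) = P(all X_i <= 5) = (P(X_1 <= 5))^2
= (5/9)^2 = 25/81

25/81


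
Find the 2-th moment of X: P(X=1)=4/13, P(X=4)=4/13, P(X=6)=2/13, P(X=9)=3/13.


E[X^2] = sum(x^2 * P(x))
= 1*4/13 + 16*4/13 + 36*2/13 + 81*3/13
= 383/13

383/13


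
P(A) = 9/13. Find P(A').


P(A') = 1 - P(A) = 1 - 9/13 = 4/13

4/13


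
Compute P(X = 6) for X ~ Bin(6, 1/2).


P(X=6) = C(6,6) * p^6 * (1-p)^0
= 1 * 1/64 * 1
= 1/64

1/64


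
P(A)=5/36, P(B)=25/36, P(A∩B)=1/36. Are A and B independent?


P(A)*P(B) = 5/36*25/36 = 125/1296
P(A∩B) = 1/36 != 125/1296, so not independent

No, A and B are not independent


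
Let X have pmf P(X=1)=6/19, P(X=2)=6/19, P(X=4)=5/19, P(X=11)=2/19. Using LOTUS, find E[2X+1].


E[2X+1] = sum(g(x)*P(x))
= 3*6/19 + 5*6/19 + 9*5/19 + 23*2/19
= 139/19

139/19


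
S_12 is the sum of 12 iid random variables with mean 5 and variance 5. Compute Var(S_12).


By independence, Var(S_n) = n*Var(X_1) = 12*5 = 60

60


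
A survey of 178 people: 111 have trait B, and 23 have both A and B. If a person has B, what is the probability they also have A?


P(A|B) = P(A∩B)/P(B) = (23/178)/(111/178) = 23/111

23/111


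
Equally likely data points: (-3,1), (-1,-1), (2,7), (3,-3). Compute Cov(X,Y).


E[X]=1/4, E[Y]=1, E[XY]=3/4
Cov(X,Y) = E[XY] - E[X]E[Y] = 3/4 - 1/4*1 = 1/2

1/2


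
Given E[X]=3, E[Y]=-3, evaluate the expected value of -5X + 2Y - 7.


E[-5X + 2Y - 7] = -5*E[X] + 2*E[Y] - 7
= (-5)*(3) + (2)*(-3) + (-7)
= -15 - 6 - 7 = -28

-28


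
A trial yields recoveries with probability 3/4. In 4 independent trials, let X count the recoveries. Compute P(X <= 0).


P(X<=0) = P(X=0)
= 1/256
= 1/256

1/256


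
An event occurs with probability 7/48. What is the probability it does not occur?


P(A') = 1 - P(A) = 1 - 7/48 = 41/48

41/48


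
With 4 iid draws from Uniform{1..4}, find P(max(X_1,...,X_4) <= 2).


P(max <= 2) = P(all X_i <= 2) = (P(X_1 <= 2))^4
= (2/4)^4 = (1/2)^4 = 1/16

1/16


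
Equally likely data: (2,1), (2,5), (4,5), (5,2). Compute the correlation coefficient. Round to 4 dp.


Cov(X,Y) = -0.0625, Var(X) = 1.6875, Var(Y) = 3.1875
rho = Cov/(sqrt(VarX)*sqrt(VarY)) = -0.0269

-0.0269


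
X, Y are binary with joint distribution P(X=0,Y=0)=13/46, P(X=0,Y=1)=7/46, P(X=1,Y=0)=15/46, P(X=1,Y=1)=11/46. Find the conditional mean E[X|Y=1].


P(Y=1) = 18/46
E[X|Y=1] = (0*7 + 1*11)/18 = 11/18

11/18


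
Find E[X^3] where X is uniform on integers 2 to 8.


E[X^3] = (1/7) * sum(x^3 for x=2..8)
= 1295/7 = 185

185


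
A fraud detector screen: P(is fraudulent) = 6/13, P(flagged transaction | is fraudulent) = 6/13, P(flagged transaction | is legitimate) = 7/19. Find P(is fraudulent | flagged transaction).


P(A) = P(A|B)P(B) + P(A|B')P(B') = 6/13*6/13 + 7/19*7/13 = 1321/3211
P(B|A) = P(A|B)P(B)/P(A) = (36/169)/(1321/3211) = 684/1321

684/1321


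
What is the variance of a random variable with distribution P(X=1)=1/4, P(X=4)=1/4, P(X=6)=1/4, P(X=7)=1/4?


E[X] = 9/2, E[X^2] = 51/2
Var(X) = E[X^2] - (E[X])^2 = 51/2 - (9/2)^2 = 21/4

21/4


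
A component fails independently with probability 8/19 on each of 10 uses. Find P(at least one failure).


P(at least one) = 1 - P(none)
P(none) = (1 - 8/19)^10 = (11/19)^10 = 25937424601/6131066257801
P(at least one) = 1 - 25937424601/6131066257801 = 6105128833200/6131066257801

6105128833200/6131066257801


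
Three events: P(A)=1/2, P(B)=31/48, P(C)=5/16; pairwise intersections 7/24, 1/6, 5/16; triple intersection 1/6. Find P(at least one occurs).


P(A∪B∪C) = P(A)+P(B)+P(C) - P(AB)-P(AC)-P(BC) + P(ABC)
= 1/2+31/48+5/16 - 7/24-1/6-5/16 + 1/6
= 41/48

41/48


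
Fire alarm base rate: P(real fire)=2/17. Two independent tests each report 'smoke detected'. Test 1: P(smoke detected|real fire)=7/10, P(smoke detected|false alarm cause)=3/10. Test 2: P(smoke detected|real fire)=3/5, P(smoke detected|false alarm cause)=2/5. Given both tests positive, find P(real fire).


After test 1: P(+) = 7/10*2/17 + 3/10*15/17 = 59/170
P(B|+) = (7/85)/(59/170) = 14/59
After test 2 (use post1 as new prior): P(+) = 3/5*14/59 + 2/5*45/59 = 132/295
P(B|+,+) = (42/295)/(132/295) = 7/22

7/22


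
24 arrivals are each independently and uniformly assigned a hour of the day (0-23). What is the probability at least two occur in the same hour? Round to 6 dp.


P(all different) = prod((24-i)/24 for i=0..23) = 0.000000
P(at least one match) = 1 - 0.000000 = 1.000000

1.000000


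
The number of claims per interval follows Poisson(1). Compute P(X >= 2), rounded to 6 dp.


P(X>=2) = 1 - P(X<=1) = 1 - (e^(-1)*1^0/0! + e^(-1)*1^1/1!)
≈ 1 - (0.3678794412 + 0.3678794412)
= 1 - 0.7357588824 = 0.2642411176
≈ 0.264241

0.264241


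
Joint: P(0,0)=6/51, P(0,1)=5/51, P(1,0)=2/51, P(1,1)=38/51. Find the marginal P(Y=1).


P(Y=1) = P(0,1)+P(1,1) = 5/51 + 38/51 = 43/51

43/51


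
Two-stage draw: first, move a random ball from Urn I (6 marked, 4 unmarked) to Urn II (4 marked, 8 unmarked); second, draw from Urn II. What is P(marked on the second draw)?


P(transfer marked) = 6/10 = 3/5; P(transfer unmarked) = 2/5
If marked transferred: Urn II has 5 marked of 13, so P(marked|marked moved) = 5/13
If unmarked transferred: Urn II has 4 marked of 13, so P(marked|unmarked moved) = 4/13
By total probability: P(marked) = 3/5*5/13 + 2/5*4/13 = 23/65

23/65


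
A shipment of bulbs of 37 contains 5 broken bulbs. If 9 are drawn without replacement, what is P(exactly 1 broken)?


P(X=1) = C(5,1)*C(32,8) / C(37,9)
= 5*10518300 / 124403620
= 52591500/124403620 = 2925/6919

2925/6919


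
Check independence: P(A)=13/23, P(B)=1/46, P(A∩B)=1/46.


P(A)*P(B) = 13/23*1/46 = 13/1058
P(A∩B) = 1/46 != 13/1058, so not independent

No, A and B are not independent


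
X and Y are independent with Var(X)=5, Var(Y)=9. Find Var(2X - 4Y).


Independence => Cov(X,Y)=0
Var(2X - 4Y) = 2^2*Var(X) + (-4)^2*Var(Y)
= 4*5 + 16*9 = 164

164


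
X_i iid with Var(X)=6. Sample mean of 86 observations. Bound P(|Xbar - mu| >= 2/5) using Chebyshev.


Var(Xbar) = Var(X)/n = 6/86
Chebyshev: P(|Xbar-mu| >= 2/5) <= Var(Xbar)/(2/5)^2 = (3/43)/(4/25) = 75/172

75/172


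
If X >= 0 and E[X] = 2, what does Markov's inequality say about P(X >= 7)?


Markov: P(X >= a) <= E[X]/a
P(X >= 7) <= 2/7

2/7


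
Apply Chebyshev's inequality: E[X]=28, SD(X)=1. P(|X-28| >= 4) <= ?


k = 4/1 = 4
Chebyshev: P(|X-mu| >= k*sigma) <= 1/k^2 = 1/4^2 = 1/16

1/16


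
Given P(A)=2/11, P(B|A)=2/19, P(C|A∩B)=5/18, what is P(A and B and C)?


P(A∩B∩C) = P(A) * P(B|A) * P(C|A∩B)
= 2/11 * 2/19 * 5/18
= 4/209 * 5/18 = 10/1881

10/1881


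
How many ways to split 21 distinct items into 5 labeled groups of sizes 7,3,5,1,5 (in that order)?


21! = 51090942171709440000
Denominator: 7!=5040 * 3!=6 * 5!=120 * 1!=1 * 5!=120
Coefficient = 51090942171709440000 / 435456000 = 117327450240

117327450240


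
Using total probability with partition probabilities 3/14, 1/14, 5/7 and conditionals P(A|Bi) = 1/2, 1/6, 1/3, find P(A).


P(A) = P(A|B1)P(B1) + P(A|B2)P(B2) + P(A|B3)P(B3)
= 1/2*3/14 + 1/6*1/14 + 1/3*5/7
= 3/28 + 1/84 + 5/21 = 5/14

5/14


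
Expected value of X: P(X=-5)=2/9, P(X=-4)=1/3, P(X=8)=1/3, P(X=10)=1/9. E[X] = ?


E[X] = sum(x * P(x))
= -5*2/9 - 4*1/3 + 8*1/3 + 10*1/9
= 4/3

4/3


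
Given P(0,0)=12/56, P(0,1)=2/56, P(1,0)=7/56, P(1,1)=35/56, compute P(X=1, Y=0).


Read from table: P(X=1, Y=0) = 7/56 = 1/8

1/8


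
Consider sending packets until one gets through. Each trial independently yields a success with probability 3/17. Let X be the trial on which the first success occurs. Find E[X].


For geometric (trials until first success), E[X] = 1/p = 1/(3/17) = 17/3

17/3


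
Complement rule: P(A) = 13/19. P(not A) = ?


P(A') = 1 - P(A) = 1 - 13/19 = 6/19

6/19


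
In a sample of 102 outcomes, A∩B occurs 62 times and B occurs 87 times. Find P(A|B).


P(A|B) = P(A∩B)/P(B) = (62/102)/(87/102) = 62/87

62/87


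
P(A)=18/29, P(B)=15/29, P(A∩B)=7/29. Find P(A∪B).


P(A∪B) = P(A) + P(B) - P(A∩B)
= 18/29 + 15/29 - 7/29 = 26/29

26/29


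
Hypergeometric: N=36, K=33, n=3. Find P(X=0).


P(X=0) = C(33,0)*C(3,3) / C(36,3)
= 1*1 / 7140
= 1/7140

1/7140


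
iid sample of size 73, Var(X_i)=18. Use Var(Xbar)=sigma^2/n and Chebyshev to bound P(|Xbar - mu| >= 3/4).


Var(Xbar) = Var(X)/n = 18/73
Chebyshev: P(|Xbar-mu| >= 3/4) <= Var(Xbar)/(3/4)^2 = (18/73)/(9/16) = 32/73

32/73


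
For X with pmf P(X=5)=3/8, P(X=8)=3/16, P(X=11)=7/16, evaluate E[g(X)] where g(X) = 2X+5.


E[2X+5] = sum(g(x)*P(x))
= 15*3/8 + 21*3/16 + 27*7/16
= 171/8

171/8


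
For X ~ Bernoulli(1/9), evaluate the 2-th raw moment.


For Bernoulli: X in {0,1}
E[X^2] = 0^2*(1-1/9) + 1^2*1/9 = 1/9

1/9


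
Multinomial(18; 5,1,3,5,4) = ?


18! = 6402373705728000
Denominator: 5!=120 * 1!=1 * 3!=6 * 5!=120 * 4!=24
Coefficient = 6402373705728000 / 2073600 = 3087564480

3087564480


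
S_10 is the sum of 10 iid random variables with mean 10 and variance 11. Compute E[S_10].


E[S_n] = n*E[X_1] = 10*10 = 100

100


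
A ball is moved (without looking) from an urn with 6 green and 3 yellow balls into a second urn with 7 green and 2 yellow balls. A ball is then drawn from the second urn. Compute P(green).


P(transfer green) = 6/9 = 2/3; P(transfer yellow) = 1/3
If green transferred: Urn II has 8 green of 10, so P(green|green moved) = 4/5
If yellow transferred: Urn II has 7 green of 10, so P(green|yellow moved) = 7/10
By total probability: P(green) = 2/3*4/5 + 1/3*7/10 = 23/30

23/30


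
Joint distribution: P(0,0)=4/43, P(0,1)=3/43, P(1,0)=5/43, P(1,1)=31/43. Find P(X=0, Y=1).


Read from table: P(X=0, Y=1) = 3/43

3/43


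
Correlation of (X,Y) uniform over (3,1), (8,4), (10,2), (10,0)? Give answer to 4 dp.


Cov(X,Y) = 0.1875, Var(X) = 8.1875, Var(Y) = 2.1875
rho = Cov/(sqrt(VarX)*sqrt(VarY)) = 0.0443

0.0443


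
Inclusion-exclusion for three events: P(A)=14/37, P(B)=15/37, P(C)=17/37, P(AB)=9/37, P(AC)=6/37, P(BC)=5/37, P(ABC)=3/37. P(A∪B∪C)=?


P(A∪B∪C) = P(A)+P(B)+P(C) - P(AB)-P(AC)-P(BC) + P(ABC)
= 14/37+15/37+17/37 - 9/37-6/37-5/37 + 3/37
= 29/37

29/37


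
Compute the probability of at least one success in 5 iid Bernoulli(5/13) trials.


P(at least one) = 1 - P(none)
P(none) = (1 - 5/13)^5 = (8/13)^5 = 32768/371293
P(at least one) = 1 - 32768/371293 = 338525/371293

338525/371293


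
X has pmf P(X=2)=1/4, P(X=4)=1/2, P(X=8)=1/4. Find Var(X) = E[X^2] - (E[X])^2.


E[X] = 9/2, E[X^2] = 25
Var(X) = E[X^2] - (E[X])^2 = 25 - (9/2)^2 = 19/4

19/4


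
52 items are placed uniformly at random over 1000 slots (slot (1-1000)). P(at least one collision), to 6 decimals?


P(all different) = prod((1000-i)/1000 for i=0..51) = 0.259404
P(at least one match) = 1 - 0.259404 = 0.740596

0.740596


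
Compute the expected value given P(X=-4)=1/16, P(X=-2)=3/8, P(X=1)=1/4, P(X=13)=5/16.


E[X] = sum(x * P(x))
= -4*1/16 - 2*3/8 + 1*1/4 + 13*5/16
= 53/16

53/16


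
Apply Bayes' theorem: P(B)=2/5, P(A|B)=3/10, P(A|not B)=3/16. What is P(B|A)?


P(A) = P(A|B)P(B) + P(A|B')P(B') = 3/10*2/5 + 3/16*3/5 = 93/400
P(B|A) = P(A|B)P(B)/P(A) = (3/25)/(93/400) = 16/31

16/31


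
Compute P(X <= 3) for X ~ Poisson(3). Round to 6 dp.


P(X<=3) = e^(-3)*3^0/0! + e^(-3)*3^1/1! + e^(-3)*3^2/2! + e^(-3)*3^3/3!
≈ 0.0497870684 + 0.1493612051 + 0.2240418077 + 0.2240418077
= 0.6472318889
≈ 0.647232

0.647232


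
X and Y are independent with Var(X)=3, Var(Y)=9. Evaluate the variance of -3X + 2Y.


Independence => Cov(X,Y)=0
Var(-3X + 2Y) = (-3)^2*Var(X) + 2^2*Var(Y)
= 9*3 + 4*9 = 63

63


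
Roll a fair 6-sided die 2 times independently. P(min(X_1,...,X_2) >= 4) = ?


P(min >= 4) = P(all X_i >= 4) = (P(X_1 >= 4))^2
= (3/6)^2 = (1/2)^2 = 1/4

1/4


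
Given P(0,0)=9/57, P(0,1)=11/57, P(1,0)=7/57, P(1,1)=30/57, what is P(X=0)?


P(X=0) = P(0,0)+P(0,1) = 9/57 + 11/57 = 20/57

20/57


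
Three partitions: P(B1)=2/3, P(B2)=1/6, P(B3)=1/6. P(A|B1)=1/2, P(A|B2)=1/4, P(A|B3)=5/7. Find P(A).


P(A) = P(A|B1)P(B1) + P(A|B2)P(B2) + P(A|B3)P(B3)
= 1/2*2/3 + 1/4*1/6 + 5/7*1/6
= 1/3 + 1/24 + 5/42 = 83/168

83/168


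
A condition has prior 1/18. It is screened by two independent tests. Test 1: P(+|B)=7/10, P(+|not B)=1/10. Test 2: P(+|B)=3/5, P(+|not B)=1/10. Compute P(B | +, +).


After test 1: P(+) = 7/10*1/18 + 1/10*17/18 = 2/15
P(B|+) = (7/180)/(2/15) = 7/24
After test 2 (use post1 as new prior): P(+) = 3/5*7/24 + 1/10*17/24 = 59/240
P(B|+,+) = (7/40)/(59/240) = 42/59

42/59


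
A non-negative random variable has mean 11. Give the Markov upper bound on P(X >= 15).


Markov: P(X >= a) <= E[X]/a
P(X >= 15) <= 11/15

11/15


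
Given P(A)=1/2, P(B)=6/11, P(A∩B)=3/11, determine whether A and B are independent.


P(A)*P(B) = 1/2*6/11 = 3/11
P(A∩B) = 3/11, which equals P(A)P(B), so independent

Yes, A and B are independent


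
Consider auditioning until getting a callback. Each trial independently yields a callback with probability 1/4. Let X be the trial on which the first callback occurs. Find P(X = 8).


P(X=8) = (1-p)^7 * p = (3/4)^7 * 1/4
= 2187/16384 * 1/4 = 2187/65536

2187/65536


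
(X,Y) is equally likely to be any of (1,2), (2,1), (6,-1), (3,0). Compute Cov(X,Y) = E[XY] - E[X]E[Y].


E[X]=3, E[Y]=1/2, E[XY]=-1/2
Cov(X,Y) = E[XY] - E[X]E[Y] = -1/2 - 3*1/2 = -2

-2


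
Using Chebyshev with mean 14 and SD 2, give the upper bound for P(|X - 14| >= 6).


k = 6/2 = 3
Chebyshev: P(|X-mu| >= k*sigma) <= 1/k^2 = 1/3^2 = 1/9

1/9


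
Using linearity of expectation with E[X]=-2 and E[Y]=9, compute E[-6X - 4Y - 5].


E[-6X - 4Y - 5] = -6*E[X] - 4*E[Y] - 5
= (-6)*(-2) + (-4)*(9) + (-5)
= 12 - 36 - 5 = -29

-29


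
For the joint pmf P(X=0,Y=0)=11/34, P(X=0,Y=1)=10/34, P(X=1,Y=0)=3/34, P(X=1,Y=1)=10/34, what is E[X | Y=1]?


P(Y=1) = 20/34
E[X|Y=1] = (0*10 + 1*10)/20 = 10/20 = 1/2

1/2


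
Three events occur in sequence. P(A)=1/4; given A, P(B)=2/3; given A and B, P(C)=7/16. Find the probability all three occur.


P(A∩B∩C) = P(A) * P(B|A) * P(C|A∩B)
= 1/4 * 2/3 * 7/16
= 1/6 * 7/16 = 7/96

7/96


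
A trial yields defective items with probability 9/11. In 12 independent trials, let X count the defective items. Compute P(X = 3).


P(X=3) = C(12,3) * p^3 * (1-p)^9
= 220 * 729/1331 * 512/2357947691
= 7464960/285311670611

7464960/285311670611


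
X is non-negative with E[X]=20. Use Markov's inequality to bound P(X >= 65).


Markov: P(X >= a) <= E[X]/a
P(X >= 65) <= 20/65 = 4/13

4/13


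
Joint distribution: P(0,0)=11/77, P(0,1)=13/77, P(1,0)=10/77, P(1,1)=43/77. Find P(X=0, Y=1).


Read from table: P(X=0, Y=1) = 13/77

13/77


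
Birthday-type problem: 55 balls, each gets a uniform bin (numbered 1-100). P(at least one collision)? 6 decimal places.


P(all different) = prod((100-i)/100 for i=0..54) = 0.000000
P(at least one match) = 1 - 0.000000 = 1.000000

1.000000


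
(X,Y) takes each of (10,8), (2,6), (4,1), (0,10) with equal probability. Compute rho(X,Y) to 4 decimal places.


Cov(X,Y) = -1.0000, Var(X) = 14.0000, Var(Y) = 11.1875
rho = Cov/(sqrt(VarX)*sqrt(VarY)) = -0.0799

-0.0799


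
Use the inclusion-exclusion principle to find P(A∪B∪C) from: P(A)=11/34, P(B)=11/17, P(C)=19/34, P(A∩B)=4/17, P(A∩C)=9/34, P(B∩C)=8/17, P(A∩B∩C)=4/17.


P(A∪B∪C) = P(A)+P(B)+P(C) - P(AB)-P(AC)-P(BC) + P(ABC)
= 11/34+11/17+19/34 - 4/17-9/34-8/17 + 4/17
= 27/34

27/34


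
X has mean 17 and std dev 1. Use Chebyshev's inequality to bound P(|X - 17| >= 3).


k = 3/1 = 3
Chebyshev: P(|X-mu| >= k*sigma) <= 1/k^2 = 1/3^2 = 1/9

1/9


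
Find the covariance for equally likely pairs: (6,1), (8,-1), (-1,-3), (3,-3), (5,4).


E[X]=21/5, E[Y]=-2/5, E[XY]=12/5
Cov(X,Y) = E[XY] - E[X]E[Y] = 12/5 - 21/5*-2/5 = 102/25

102/25


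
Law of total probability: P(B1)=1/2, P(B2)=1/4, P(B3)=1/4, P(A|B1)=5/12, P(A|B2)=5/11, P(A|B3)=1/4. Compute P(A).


P(A) = P(A|B1)P(B1) + P(A|B2)P(B2) + P(A|B3)P(B3)
= 5/12*1/2 + 5/11*1/4 + 1/4*1/4
= 5/24 + 5/44 + 1/16 = 203/528

203/528


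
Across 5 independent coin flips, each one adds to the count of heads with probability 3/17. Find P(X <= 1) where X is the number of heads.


P(X<=1) = P(X=0) + P(X=1)
= 537824/1419857 + 576240/1419857
= 1114064/1419857

1114064/1419857


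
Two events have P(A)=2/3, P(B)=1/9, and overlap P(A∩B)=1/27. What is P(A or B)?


P(A∪B) = P(A) + P(B) - P(A∩B)
= 2/3 + 1/9 - 1/27 = 20/27

20/27


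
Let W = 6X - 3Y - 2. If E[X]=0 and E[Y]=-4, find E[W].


E[6X - 3Y - 2] = 6*E[X] - 3*E[Y] - 2
= (6)*(0) + (-3)*(-4) + (-2)
= 0 + 12 - 2 = 10

10


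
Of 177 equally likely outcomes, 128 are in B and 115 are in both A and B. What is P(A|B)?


P(A|B) = P(A∩B)/P(B) = (115/177)/(128/177) = 115/128

115/128


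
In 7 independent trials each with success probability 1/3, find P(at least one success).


P(at least one) = 1 - P(none)
P(none) = (1 - 1/3)^7 = (2/3)^7 = 128/2187
P(at least one) = 1 - 128/2187 = 2059/2187

2059/2187


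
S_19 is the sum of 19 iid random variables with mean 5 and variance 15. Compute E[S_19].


E[S_n] = n*E[X_1] = 19*5 = 95

95


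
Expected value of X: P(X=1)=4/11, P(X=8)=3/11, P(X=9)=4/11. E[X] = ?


E[X] = sum(x * P(x))
= 1*4/11 + 8*3/11 + 9*4/11
= 64/11

64/11


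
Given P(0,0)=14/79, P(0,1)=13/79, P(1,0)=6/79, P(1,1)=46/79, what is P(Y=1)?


P(Y=1) = P(0,1)+P(1,1) = 13/79 + 46/79 = 59/79

59/79


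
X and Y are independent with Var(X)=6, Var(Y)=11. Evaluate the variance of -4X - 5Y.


Independence => Cov(X,Y)=0
Var(-4X - 5Y) = (-4)^2*Var(X) + (-5)^2*Var(Y)
= 16*6 + 25*11 = 371

371


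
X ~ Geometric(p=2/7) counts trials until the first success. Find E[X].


For geometric (trials until first success), E[X] = 1/p = 1/(2/7) = 7/2

7/2


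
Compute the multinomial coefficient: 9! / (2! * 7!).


9! = 362880
Denominator: 2!=2 * 7!=5040
Coefficient = 362880 / 10080 = 36

36


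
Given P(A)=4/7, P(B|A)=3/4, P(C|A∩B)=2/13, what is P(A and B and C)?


P(A∩B∩C) = P(A) * P(B|A) * P(C|A∩B)
= 4/7 * 3/4 * 2/13
= 3/7 * 2/13 = 6/91

6/91


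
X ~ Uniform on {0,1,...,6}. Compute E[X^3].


E[X^3] = (1/7) * sum(x^3 for x=0..6)
= 441/7 = 63

63


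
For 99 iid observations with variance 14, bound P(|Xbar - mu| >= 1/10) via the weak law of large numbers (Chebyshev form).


Var(Xbar) = Var(X)/n = 14/99
Chebyshev: P(|Xbar-mu| >= 1/10) <= Var(Xbar)/(1/10)^2 = (14/99)/(1/100) = 1400/99
Bound exceeds 1, so trivial bound: 1

1


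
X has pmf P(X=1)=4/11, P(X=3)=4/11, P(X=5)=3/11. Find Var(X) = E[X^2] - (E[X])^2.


E[X] = 31/11, E[X^2] = 115/11
Var(X) = E[X^2] - (E[X])^2 = 115/11 - (31/11)^2 = 304/121

304/121


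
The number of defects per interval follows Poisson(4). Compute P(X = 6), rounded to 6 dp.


P(X=6) = e^(-4) * 4^6 / 6!
≈ 0.01831563889 * 4096 / 720
≈ 0.104196

0.104196


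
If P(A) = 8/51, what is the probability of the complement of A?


P(A') = 1 - P(A) = 1 - 8/51 = 43/51

43/51


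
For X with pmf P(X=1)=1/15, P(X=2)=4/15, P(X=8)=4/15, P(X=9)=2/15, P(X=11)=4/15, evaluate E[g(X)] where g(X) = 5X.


E[5X] = sum(g(x)*P(x))
= 5*1/15 + 10*4/15 + 40*4/15 + 45*2/15 + 55*4/15
= 103/3

103/3


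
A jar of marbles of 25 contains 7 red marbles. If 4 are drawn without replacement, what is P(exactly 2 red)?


P(X=2) = C(7,2)*C(18,2) / C(25,4)
= 21*153 / 12650
= 3213/12650

3213/12650


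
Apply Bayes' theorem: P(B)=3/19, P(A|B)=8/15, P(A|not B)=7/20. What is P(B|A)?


P(A) = P(A|B)P(B) + P(A|B')P(B') = 8/15*3/19 + 7/20*16/19 = 36/95
P(B|A) = P(A|B)P(B)/P(A) = (8/95)/(36/95) = 2/9

2/9


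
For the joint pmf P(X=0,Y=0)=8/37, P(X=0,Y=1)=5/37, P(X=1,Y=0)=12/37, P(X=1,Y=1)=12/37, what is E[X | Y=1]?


P(Y=1) = 17/37
E[X|Y=1] = (0*5 + 1*12)/17 = 12/17

12/17


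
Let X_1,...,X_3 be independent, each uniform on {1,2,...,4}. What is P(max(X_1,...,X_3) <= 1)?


P(max <= 1) = P(all X_i <= 1) = (P(X_1 <= 1))^3
= (1/4)^3 = 1/64

1/64


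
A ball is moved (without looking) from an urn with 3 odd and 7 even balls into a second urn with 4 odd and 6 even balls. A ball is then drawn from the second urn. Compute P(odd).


P(transfer odd) = 3/10; P(transfer even) = 7/10
If odd transferred: Urn II has 5 odd of 11, so P(odd|odd moved) = 5/11
If even transferred: Urn II has 4 odd of 11, so P(odd|even moved) = 4/11
By total probability: P(odd) = 3/10*5/11 + 7/10*4/11 = 43/110

43/110


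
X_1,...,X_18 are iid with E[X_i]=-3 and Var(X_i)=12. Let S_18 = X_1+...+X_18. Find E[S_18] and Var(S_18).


E[S_n] = n*mu = 18*-3 = -54
Var(S_n) = n*sigma^2 = 18*12 = 216

E[S_18]=-54, Var(S_18)=216


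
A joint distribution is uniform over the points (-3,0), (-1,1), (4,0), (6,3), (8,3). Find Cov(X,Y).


E[X]=14/5, E[Y]=7/5, E[XY]=41/5
Cov(X,Y) = E[XY] - E[X]E[Y] = 41/5 - 14/5*7/5 = 107/25

107/25


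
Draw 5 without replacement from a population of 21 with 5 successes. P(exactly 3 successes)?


P(X=3) = C(5,3)*C(16,2) / C(21,5)
= 10*120 / 20349
= 1200/20349 = 400/6783

400/6783


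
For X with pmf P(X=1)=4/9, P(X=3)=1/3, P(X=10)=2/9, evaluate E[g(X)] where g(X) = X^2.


E[X^2] = sum(g(x)*P(x))
= 1*4/9 + 9*1/3 + 100*2/9
= 77/3

77/3


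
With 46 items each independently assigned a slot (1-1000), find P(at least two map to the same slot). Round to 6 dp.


P(all different) = prod((1000-i)/1000 for i=0..45) = 0.349565
P(at least one match) = 1 - 0.349565 = 0.650435

0.650435


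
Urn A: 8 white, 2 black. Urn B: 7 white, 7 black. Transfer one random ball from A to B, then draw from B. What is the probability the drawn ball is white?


P(transfer white) = 8/10 = 4/5; P(transfer black) = 1/5
If white transferred: Urn II has 8 white of 15, so P(white|white moved) = 8/15
If black transferred: Urn II has 7 white of 15, so P(white|black moved) = 7/15
By total probability: P(white) = 4/5*8/15 + 1/5*7/15 = 13/25

13/25


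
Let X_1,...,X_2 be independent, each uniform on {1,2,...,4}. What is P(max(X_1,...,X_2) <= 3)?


P(max <= 3) = P(all X_i <= 3) = (P(X_1 <= 3))^2
= (3/4)^2 = 9/16

9/16


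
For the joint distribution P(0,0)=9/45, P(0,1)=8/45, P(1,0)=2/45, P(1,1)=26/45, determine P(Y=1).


P(Y=1) = P(0,1)+P(1,1) = 8/45 + 26/45 = 34/45

34/45


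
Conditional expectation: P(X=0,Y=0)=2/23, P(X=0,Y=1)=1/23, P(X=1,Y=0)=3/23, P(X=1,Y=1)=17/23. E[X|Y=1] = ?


P(Y=1) = 18/23
E[X|Y=1] = (0*1 + 1*17)/18 = 17/18

17/18


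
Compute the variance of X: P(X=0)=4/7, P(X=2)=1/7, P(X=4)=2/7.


E[X] = 10/7, E[X^2] = 36/7
Var(X) = E[X^2] - (E[X])^2 = 36/7 - (10/7)^2 = 152/49

152/49


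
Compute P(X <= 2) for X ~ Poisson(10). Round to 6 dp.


P(X<=2) = e^(-10)*10^0/0! + e^(-10)*10^1/1! + e^(-10)*10^2/2!
≈ 0.0000453999 + 0.0004539993 + 0.0022699965
= 0.0027693957
≈ 0.002769

0.002769


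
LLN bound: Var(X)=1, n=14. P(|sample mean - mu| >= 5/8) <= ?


Var(Xbar) = Var(X)/n = 1/14
Chebyshev: P(|Xbar-mu| >= 5/8) <= Var(Xbar)/(5/8)^2 = (1/14)/(25/64) = 32/175

32/175


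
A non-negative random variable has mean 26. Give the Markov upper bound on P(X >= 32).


Markov: P(X >= a) <= E[X]/a
P(X >= 32) <= 26/32 = 13/16

13/16


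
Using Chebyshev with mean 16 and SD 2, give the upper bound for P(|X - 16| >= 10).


k = 10/2 = 5
Chebyshev: P(|X-mu| >= k*sigma) <= 1/k^2 = 1/5^2 = 1/25

1/25


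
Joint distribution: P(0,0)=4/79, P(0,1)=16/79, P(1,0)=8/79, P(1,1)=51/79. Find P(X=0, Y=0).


Read from table: P(X=0, Y=0) = 4/79

4/79


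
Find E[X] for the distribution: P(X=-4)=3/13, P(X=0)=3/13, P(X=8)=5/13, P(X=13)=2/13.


E[X] = sum(x * P(x))
= -4*3/13 + 0*3/13 + 8*5/13 + 13*2/13
= 54/13

54/13


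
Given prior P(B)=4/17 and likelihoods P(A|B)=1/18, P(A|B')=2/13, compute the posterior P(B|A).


P(A) = P(A|B)P(B) + P(A|B')P(B') = 1/18*4/17 + 2/13*13/17 = 20/153
P(B|A) = P(A|B)P(B)/P(A) = (2/153)/(20/153) = 1/10

1/10


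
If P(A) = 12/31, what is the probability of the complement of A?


P(A') = 1 - P(A) = 1 - 12/31 = 19/31

19/31


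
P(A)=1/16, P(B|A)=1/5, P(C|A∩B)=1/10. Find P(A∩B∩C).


P(A∩B∩C) = P(A) * P(B|A) * P(C|A∩B)
= 1/16 * 1/5 * 1/10
= 1/80 * 1/10 = 1/800

1/800


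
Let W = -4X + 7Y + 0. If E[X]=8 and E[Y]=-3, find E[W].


E[-4X + 7Y + 0] = -4*E[X] + 7*E[Y] + 0
= (-4)*(8) + (7)*(-3) + (0)
= -32 - 21 + 0 = -53

-53


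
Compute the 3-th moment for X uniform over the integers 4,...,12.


E[X^3] = (1/9) * sum(x^3 for x=4..12)
= 6048/9 = 672

672


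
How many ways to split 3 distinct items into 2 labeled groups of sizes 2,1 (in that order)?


3! = 6
Denominator: 2!=2 * 1!=1
Coefficient = 6 / 2 = 3

3


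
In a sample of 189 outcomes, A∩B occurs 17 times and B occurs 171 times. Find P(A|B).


P(A|B) = P(A∩B)/P(B) = (17/189)/(171/189) = 17/171

17/171


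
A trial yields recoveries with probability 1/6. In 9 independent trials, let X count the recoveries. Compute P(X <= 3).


P(X<=3) = P(X=0) + P(X=1) + P(X=2) + P(X=3)
= 1953125/10077696 + 390625/1119744 + 78125/279936 + 109375/839808
= 4796875/5038848

4796875/5038848


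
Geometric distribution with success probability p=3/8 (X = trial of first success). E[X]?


For geometric (trials until first success), E[X] = 1/p = 1/(3/8) = 8/3

8/3


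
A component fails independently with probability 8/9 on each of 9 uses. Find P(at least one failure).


P(at least one) = 1 - P(none)
P(none) = (1 - 8/9)^9 = (1/9)^9 = 1/387420489
P(at least one) = 1 - 1/387420489 = 387420488/387420489

387420488/387420489


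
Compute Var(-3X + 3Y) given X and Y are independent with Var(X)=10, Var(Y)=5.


Independence => Cov(X,Y)=0
Var(-3X + 3Y) = (-3)^2*Var(X) + 3^2*Var(Y)
= 9*10 + 9*5 = 135

135


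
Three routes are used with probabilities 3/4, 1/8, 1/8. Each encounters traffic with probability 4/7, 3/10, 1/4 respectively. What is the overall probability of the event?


P(A) = P(A|B1)P(B1) + P(A|B2)P(B2) + P(A|B3)P(B3)
= 4/7*3/4 + 3/10*1/8 + 1/4*1/8
= 3/7 + 3/80 + 1/32 = 557/1120

557/1120


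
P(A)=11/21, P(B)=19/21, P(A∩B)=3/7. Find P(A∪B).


P(A∪B) = P(A) + P(B) - P(A∩B)
= 11/21 + 19/21 - 3/7 = 1

1


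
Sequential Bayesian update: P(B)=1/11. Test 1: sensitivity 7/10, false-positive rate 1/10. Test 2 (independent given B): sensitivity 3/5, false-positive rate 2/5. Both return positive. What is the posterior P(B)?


After test 1: P(+) = 7/10*1/11 + 1/10*10/11 = 17/110
P(B|+) = (7/110)/(17/110) = 7/17
After test 2 (use post1 as new prior): P(+) = 3/5*7/17 + 2/5*10/17 = 41/85
P(B|+,+) = (21/85)/(41/85) = 21/41

21/41


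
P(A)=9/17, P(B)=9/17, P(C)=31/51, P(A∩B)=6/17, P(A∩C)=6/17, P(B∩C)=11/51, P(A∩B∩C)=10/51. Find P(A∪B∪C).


P(A∪B∪C) = P(A)+P(B)+P(C) - P(AB)-P(AC)-P(BC) + P(ABC)
= 9/17+9/17+31/51 - 6/17-6/17-11/51 + 10/51
= 16/17

16/17


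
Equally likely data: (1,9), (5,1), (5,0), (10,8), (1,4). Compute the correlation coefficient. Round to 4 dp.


Cov(X,Y) = 0.2400, Var(X) = 11.0400, Var(Y) = 13.0400
rho = Cov/(sqrt(VarX)*sqrt(VarY)) = 0.0200

0.0200


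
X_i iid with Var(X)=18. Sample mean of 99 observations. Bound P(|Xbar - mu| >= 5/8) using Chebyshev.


Var(Xbar) = Var(X)/n = 18/99
Chebyshev: P(|Xbar-mu| >= 5/8) <= Var(Xbar)/(5/8)^2 = (2/11)/(25/64) = 128/275

128/275


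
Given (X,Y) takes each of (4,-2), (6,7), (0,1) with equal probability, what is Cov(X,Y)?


E[X]=10/3, E[Y]=2, E[XY]=34/3
Cov(X,Y) = E[XY] - E[X]E[Y] = 34/3 - 10/3*2 = 14/3

14/3


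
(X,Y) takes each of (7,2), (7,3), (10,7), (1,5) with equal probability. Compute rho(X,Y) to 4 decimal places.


Cov(X,Y) = 0.9375, Var(X) = 10.6875, Var(Y) = 3.6875
rho = Cov/(sqrt(VarX)*sqrt(VarY)) = 0.1493

0.1493


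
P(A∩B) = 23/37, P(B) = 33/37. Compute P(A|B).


P(A|B) = P(A∩B)/P(B) = (23/37)/(33/37) = 23/33

23/33


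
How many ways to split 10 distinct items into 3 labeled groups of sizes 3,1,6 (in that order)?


10! = 3628800
Denominator: 3!=6 * 1!=1 * 6!=720
Coefficient = 3628800 / 4320 = 840

840


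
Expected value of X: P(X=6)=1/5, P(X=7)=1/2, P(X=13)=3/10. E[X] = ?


E[X] = sum(x * P(x))
= 6*1/5 + 7*1/2 + 13*3/10
= 43/5

43/5


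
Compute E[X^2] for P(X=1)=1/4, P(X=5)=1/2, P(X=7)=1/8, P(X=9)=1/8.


E[X^2] = sum(g(x)*P(x))
= 1*1/4 + 25*1/2 + 49*1/8 + 81*1/8
= 29

29


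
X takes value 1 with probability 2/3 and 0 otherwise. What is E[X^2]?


For Bernoulli: X in {0,1}
E[X^2] = 0^2*(1-2/3) + 1^2*2/3 = 2/3

2/3


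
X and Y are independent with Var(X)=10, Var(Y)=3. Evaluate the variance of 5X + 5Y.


Independence => Cov(X,Y)=0
Var(5X + 5Y) = 5^2*Var(X) + 5^2*Var(Y)
= 25*10 + 25*3 = 325

325


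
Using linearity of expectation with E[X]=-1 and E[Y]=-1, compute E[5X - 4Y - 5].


E[5X - 4Y - 5] = 5*E[X] - 4*E[Y] - 5
= (5)*(-1) + (-4)*(-1) + (-5)
= -5 + 4 - 5 = -6

-6


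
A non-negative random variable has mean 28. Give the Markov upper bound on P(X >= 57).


Markov: P(X >= a) <= E[X]/a
P(X >= 57) <= 28/57

28/57


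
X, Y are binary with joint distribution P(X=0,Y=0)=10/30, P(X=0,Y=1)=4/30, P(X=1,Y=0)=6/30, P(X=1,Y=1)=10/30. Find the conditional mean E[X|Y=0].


P(Y=0) = 16/30
E[X|Y=0] = (0*10 + 1*6)/16 = 6/16 = 3/8

3/8


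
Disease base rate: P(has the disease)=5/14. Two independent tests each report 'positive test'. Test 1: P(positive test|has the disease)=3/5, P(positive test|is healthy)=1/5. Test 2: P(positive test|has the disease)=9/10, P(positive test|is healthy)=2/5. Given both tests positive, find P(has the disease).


After test 1: P(+) = 3/5*5/14 + 1/5*9/14 = 12/35
P(B|+) = (3/14)/(12/35) = 5/8
After test 2 (use post1 as new prior): P(+) = 9/10*5/8 + 2/5*3/8 = 57/80
P(B|+,+) = (9/16)/(57/80) = 15/19

15/19


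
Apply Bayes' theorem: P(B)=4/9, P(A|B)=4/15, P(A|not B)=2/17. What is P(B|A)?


P(A) = P(A|B)P(B) + P(A|B')P(B') = 4/15*4/9 + 2/17*5/9 = 422/2295
P(B|A) = P(A|B)P(B)/P(A) = (16/135)/(422/2295) = 136/211

136/211


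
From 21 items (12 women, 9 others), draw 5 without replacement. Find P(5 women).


P(X=5) = C(12,5)*C(9,0) / C(21,5)
= 792*1 / 20349
= 792/20349 = 88/2261

88/2261


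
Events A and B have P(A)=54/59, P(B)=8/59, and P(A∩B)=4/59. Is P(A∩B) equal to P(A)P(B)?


P(A)*P(B) = 54/59*8/59 = 432/3481
P(A∩B) = 4/59 != 432/3481, so not independent

No, A and B are not independent


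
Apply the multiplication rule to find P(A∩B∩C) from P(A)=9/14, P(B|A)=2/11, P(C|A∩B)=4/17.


P(A∩B∩C) = P(A) * P(B|A) * P(C|A∩B)
= 9/14 * 2/11 * 4/17
= 9/77 * 4/17 = 36/1309

36/1309


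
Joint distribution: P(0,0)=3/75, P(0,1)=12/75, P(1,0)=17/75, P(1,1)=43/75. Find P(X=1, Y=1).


Read from table: P(X=1, Y=1) = 43/75

43/75


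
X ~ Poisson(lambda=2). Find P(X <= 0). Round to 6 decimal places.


P(X<=0) = e^(-2)*2^0/0!
≈ 0.1353352832
≈ 0.135335

0.135335


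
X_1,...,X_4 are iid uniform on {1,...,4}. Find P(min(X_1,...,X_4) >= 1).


P(min >= 1) = P(all X_i >= 1) = (P(X_1 >= 1))^4
= (4/4)^4 = 1^4 = 1

1


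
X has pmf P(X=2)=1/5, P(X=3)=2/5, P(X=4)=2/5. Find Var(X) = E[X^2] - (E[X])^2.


E[X] = 16/5, E[X^2] = 54/5
Var(X) = E[X^2] - (E[X])^2 = 54/5 - (16/5)^2 = 14/25

14/25


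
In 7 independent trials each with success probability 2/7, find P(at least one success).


P(at least one) = 1 - P(none)
P(none) = (1 - 2/7)^7 = (5/7)^7 = 78125/823543
P(at least one) = 1 - 78125/823543 = 745418/823543

745418/823543


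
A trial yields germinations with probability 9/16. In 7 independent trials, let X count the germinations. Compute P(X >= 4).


P(X>=4) = P(X=4) + P(X=5) + P(X=6) + P(X=7)
= 78764805/268435456 + 60761421/268435456 + 26040609/268435456 + 4782969/268435456
= 42587451/67108864

42587451/67108864


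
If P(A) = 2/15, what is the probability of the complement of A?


P(A') = 1 - P(A) = 1 - 2/15 = 13/15

13/15


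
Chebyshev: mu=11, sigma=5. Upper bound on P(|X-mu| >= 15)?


k = 15/5 = 3
Chebyshev: P(|X-mu| >= k*sigma) <= 1/k^2 = 1/3^2 = 1/9

1/9


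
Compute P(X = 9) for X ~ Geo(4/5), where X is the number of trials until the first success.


P(X=9) = (1-p)^8 * p = (1/5)^8 * 4/5
= 1/390625 * 4/5 = 4/1953125

4/1953125


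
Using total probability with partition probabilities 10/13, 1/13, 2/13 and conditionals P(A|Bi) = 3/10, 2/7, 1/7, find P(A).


P(A) = P(A|B1)P(B1) + P(A|B2)P(B2) + P(A|B3)P(B3)
= 3/10*10/13 + 2/7*1/13 + 1/7*2/13
= 3/13 + 2/91 + 2/91 = 25/91

25/91


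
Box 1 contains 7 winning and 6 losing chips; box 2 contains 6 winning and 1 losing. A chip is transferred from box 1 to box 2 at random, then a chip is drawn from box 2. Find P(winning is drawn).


P(transfer winning) = 7/13; P(transfer losing) = 6/13
If winning transferred: Urn II has 7 winning of 8, so P(winning|winning moved) = 7/8
If losing transferred: Urn II has 6 winning of 8, so P(winning|losing moved) = 3/4
By total probability: P(winning) = 7/13*7/8 + 6/13*3/4 = 85/104

85/104


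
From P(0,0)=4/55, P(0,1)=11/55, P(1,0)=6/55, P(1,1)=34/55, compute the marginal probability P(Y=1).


P(Y=1) = P(0,1)+P(1,1) = 11/55 + 34/55 = 45/55 = 9/11

9/11


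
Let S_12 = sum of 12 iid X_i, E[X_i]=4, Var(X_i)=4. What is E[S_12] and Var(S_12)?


E[S_n] = n*mu = 12*4 = 48
Var(S_n) = n*sigma^2 = 12*4 = 48

E[S_12]=48, Var(S_12)=48


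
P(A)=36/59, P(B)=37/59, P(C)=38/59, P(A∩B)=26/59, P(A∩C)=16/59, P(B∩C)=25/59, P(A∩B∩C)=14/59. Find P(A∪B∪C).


P(A∪B∪C) = P(A)+P(B)+P(C) - P(AB)-P(AC)-P(BC) + P(ABC)
= 36/59+37/59+38/59 - 26/59-16/59-25/59 + 14/59
= 58/59

58/59


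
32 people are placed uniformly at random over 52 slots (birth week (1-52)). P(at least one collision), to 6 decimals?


P(all different) = prod((52-i)/52 for i=0..31) = 0.000004
P(at least one match) = 1 - 0.000004 = 0.999996

0.999996


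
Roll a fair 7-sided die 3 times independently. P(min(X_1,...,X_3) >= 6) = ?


P(min >= 6) = P(all X_i >= 6) = (P(X_1 >= 6))^3
= (2/7)^3 = 8/343

8/343


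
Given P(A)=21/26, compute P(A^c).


P(A') = 1 - P(A) = 1 - 21/26 = 5/26

5/26


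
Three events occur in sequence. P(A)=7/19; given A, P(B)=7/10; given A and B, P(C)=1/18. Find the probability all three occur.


P(A∩B∩C) = P(A) * P(B|A) * P(C|A∩B)
= 7/19 * 7/10 * 1/18
= 49/190 * 1/18 = 49/3420

49/3420


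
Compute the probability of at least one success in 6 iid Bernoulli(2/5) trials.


P(at least one) = 1 - P(none)
P(none) = (1 - 2/5)^6 = (3/5)^6 = 729/15625
P(at least one) = 1 - 729/15625 = 14896/15625

14896/15625


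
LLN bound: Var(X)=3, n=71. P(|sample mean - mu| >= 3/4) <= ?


Var(Xbar) = Var(X)/n = 3/71
Chebyshev: P(|Xbar-mu| >= 3/4) <= Var(Xbar)/(3/4)^2 = (3/71)/(9/16) = 16/213

16/213
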